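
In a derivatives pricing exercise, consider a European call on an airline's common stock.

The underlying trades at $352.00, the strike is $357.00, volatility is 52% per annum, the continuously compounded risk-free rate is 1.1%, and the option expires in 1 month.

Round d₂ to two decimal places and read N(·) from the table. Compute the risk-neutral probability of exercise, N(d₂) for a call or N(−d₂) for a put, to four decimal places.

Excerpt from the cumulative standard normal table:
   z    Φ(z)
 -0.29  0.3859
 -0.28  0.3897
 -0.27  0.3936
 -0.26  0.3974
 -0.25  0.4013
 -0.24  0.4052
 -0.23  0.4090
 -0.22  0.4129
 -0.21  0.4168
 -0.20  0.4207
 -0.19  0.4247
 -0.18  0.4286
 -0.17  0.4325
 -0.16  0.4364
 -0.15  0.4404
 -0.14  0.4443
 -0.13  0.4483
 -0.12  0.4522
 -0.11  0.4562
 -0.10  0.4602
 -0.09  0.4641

0.4364

σ√T = 0.52·√0.08333 = 0.1501
d₁ = [ln(352/357) + (0.011 + 0.52²/2)·0.08333] / 0.1501 = [-0.0141 + 0.0122] / 0.1501 = -0.0128 ≈ -0.01
d₂ = d₁ − σ√T = -0.0128 − 0.1501 = -0.1629 ≈ -0.16
Pr(exercise) under Q = N(d₂) = 0.4364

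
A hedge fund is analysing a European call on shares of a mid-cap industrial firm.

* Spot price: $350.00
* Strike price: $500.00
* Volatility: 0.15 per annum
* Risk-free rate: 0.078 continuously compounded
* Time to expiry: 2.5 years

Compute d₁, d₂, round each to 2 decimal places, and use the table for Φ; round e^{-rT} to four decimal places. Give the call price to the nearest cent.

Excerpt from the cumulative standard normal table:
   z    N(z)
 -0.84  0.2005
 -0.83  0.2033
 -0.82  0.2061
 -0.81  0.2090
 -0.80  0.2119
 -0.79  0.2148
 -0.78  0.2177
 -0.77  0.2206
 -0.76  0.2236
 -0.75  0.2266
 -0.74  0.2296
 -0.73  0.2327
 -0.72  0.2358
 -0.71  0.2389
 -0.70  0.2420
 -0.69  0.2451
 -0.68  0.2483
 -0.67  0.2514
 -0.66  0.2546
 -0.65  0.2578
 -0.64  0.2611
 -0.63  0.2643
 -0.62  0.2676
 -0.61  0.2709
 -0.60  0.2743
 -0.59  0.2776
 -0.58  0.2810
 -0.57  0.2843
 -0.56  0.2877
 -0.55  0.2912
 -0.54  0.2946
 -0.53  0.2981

$13.52

σ√T = 0.15 × 1.5811 = 0.2372
d₁ = [ln(350/500) + (0.078 + 0.15²/2)·2.5] / 0.2372 = [-0.3567 + 0.2231] / 0.2372 = -0.5631 which rounds to -0.56
d₂ = d₁ − σ√T = -0.5631 − 0.2372 = -0.8003 which rounds to -0.80
exp(−rT) = exp(−0.078·2.5) = 0.8228
N(d₁) = N(-0.56) = 0.2877;  N(d₂) = N(-0.80) = 0.2119
C = 350·0.2877 − 500·0.8228·0.2119 = 100.6950 − 87.1757 = 13.5193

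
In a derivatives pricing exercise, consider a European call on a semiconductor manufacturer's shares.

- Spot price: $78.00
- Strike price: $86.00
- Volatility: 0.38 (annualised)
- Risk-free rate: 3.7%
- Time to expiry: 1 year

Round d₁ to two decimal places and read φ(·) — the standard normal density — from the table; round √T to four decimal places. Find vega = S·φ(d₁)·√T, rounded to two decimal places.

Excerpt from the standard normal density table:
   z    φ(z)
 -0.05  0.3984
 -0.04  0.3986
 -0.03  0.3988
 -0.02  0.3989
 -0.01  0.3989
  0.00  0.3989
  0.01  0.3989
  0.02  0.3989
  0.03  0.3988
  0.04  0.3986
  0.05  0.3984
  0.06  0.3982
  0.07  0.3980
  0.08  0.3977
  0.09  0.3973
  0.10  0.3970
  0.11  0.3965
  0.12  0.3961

31.11

σ√T = 0.38·√1 = 0.3800
d₁ = [ln(78/86) + (0.037 + ½·0.38²)·1] / (σ√T) = (-0.0976 + 0.1092) / 0.3800 = 0.0304 which rounds to 0.03
√T = √1 = 1.0000
φ(d₁) = φ(0.03) = 0.3988
vega = S·φ(d₁)·√T = 78·0.3988·1.0000 = 31.1064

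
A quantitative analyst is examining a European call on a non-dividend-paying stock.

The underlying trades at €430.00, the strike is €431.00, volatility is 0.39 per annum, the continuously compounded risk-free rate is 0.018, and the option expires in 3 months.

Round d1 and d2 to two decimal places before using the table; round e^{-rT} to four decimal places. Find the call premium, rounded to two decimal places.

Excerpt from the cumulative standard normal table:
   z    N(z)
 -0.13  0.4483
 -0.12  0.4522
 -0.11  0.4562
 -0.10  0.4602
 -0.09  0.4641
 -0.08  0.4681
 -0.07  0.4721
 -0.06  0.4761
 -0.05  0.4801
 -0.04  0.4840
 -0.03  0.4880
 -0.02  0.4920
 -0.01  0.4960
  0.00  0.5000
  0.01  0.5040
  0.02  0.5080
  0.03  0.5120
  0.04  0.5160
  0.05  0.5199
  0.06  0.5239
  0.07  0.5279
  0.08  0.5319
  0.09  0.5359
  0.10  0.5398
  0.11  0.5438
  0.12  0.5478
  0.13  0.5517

€34.71

T = 0.25;  σ√T = 0.1950
d₁ = [ln(430/431) + (0.018 + 0.39²/2)·0.25] / 0.1950 = [-0.0023 + 0.0235] / 0.1950 = 0.1087 which rounds to 0.11
d₂ = d₁ − σ√T = 0.1087 − 0.1950 = -0.0863 which rounds to -0.09
e^(−rT) = e^(−0.018·0.25) = 0.9955
C = 430·N(0.11) − 431·0.9955·N(-0.09) = 430·0.5438 − 431·0.9955·0.4641 = 233.8340 − 199.1270 = 34.7070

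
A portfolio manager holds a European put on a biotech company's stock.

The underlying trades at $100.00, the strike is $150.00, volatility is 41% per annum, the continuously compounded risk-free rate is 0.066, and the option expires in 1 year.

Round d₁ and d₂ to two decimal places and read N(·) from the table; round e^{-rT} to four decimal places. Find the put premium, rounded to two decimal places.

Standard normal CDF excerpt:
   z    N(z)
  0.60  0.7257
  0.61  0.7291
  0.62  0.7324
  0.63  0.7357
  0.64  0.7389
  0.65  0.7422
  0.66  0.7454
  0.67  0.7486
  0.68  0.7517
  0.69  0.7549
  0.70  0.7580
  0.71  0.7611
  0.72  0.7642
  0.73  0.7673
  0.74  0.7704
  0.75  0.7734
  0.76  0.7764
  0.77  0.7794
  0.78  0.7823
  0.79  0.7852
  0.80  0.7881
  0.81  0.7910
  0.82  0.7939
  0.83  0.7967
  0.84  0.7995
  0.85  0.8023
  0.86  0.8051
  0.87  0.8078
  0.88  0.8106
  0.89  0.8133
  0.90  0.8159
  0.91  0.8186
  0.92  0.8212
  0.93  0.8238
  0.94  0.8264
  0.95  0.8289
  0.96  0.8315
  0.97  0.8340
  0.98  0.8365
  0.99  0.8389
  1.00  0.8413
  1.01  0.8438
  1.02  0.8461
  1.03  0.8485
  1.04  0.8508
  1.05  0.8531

$45.90

σ√T = 0.41 × 1.0000 = 0.4100
d₁ = [ln(100/150) + (0.066 + ½·0.41²)·1] / (σ√T) = (-0.4055 + 0.1500) / 0.4100 = -0.6230 ⇒ -0.62
d₂ = -0.6230 − 0.4100 = -1.0330 ⇒ -1.03
e^(−rT) = e^(−0.066·1) = 0.9361
P = 150·0.9361·N(1.03) − 100·N(0.62) = 150·0.9361·0.8485 − 100·0.7324 = 119.1421 − 73.2400 = 45.9021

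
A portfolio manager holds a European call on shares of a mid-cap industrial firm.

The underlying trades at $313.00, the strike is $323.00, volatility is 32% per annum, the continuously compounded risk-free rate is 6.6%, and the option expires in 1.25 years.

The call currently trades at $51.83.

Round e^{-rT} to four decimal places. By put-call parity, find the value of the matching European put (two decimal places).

$36.25

e^(−rT) = e^(−0.066·1.25) = 0.9208
Put-call parity: C − P = S − K·e^(−rT) = 313 − 323·0.9208 = 313 − 297.4184 = 15.5816
P = C − (C − P) = 51.83 − (15.5816) = 36.2484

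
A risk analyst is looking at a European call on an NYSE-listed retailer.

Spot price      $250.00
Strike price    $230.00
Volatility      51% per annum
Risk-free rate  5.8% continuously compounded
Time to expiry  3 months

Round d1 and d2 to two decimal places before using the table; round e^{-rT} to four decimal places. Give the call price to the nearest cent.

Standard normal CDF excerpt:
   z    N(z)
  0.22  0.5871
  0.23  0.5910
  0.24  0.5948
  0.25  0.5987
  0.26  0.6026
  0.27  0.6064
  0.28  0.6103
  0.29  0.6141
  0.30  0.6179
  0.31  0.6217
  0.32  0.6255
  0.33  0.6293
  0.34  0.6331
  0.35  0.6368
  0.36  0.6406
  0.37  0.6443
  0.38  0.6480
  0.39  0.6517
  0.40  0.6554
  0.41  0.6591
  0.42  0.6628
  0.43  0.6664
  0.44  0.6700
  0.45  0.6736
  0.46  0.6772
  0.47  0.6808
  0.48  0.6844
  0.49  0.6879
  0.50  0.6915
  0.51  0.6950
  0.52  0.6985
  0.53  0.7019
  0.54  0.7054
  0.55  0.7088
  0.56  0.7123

$37.15

σ√T = 0.51 × 0.5000 = 0.2550
d₁ = [ln(250/230) + (0.058 + ½·0.51²)·0.25] / (σ√T) = (0.0834 + 0.0470) / 0.2550 = 0.5113 ≈ 0.51
d₂ = 0.5113 − 0.2550 = 0.2563 ≈ 0.26
e^(−rT) = e^(−0.058·0.25) = 0.9856
N(d₁) = N(0.51) = 0.6950;  N(d₂) = N(0.26) = 0.6026
C = 250·0.6950 − 230·0.9856·0.6026 = 173.7500 − 136.6022 = 37.1478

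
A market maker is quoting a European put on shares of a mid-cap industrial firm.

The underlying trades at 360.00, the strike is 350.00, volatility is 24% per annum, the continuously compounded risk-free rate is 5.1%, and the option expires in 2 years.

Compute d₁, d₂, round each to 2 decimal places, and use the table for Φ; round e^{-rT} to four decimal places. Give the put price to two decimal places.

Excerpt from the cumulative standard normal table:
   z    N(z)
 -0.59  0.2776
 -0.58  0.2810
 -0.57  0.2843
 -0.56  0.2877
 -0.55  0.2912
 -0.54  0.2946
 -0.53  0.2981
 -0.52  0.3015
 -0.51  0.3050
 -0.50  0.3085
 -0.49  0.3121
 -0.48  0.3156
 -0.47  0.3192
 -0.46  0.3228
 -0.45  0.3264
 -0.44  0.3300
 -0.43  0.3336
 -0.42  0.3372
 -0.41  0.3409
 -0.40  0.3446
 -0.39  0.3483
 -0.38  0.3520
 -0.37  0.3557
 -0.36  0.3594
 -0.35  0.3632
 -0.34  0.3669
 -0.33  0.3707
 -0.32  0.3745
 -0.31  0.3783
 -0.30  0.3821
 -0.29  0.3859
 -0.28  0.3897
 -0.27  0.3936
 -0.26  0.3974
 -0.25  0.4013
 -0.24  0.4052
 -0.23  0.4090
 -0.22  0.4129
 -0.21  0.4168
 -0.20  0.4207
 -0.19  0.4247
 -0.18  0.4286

26.90

σ√T = 0.24 × 1.4142 = 0.3394
d₁ = [ln(360/350) + (0.051 + 0.24²/2)·2] / 0.3394 = [0.0282 + 0.1596] / 0.3394 = 0.5532 which rounds to 0.55
d₂ = d₁ − σ√T = 0.5532 − 0.3394 = 0.2138 which rounds to 0.21
e^(−rT) = e^(−0.051·2) = 0.9030
P = 350·0.9030·N(-0.21) − 360·N(-0.55) = 350·0.9030·0.4168 − 360·0.2912 = 131.7296 − 104.8320 = 26.8976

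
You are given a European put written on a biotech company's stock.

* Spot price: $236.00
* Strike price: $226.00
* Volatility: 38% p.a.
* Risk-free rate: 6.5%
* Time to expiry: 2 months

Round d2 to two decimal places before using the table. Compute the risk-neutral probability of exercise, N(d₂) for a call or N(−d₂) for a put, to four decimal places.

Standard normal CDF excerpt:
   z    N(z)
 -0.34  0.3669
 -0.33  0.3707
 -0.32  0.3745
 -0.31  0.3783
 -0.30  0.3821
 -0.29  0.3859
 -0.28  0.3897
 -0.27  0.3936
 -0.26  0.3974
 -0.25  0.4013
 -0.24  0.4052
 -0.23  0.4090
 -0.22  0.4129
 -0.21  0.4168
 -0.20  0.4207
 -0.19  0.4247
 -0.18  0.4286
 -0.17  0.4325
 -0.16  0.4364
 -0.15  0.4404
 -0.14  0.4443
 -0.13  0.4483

σ√T = 0.38·√0.1667 = 0.1551
ln(S/K) + (r + σ²/2)T = ln(236/226) + (0.065 + 0.38²/2)·0.1667 = 0.0433 + 0.0229 = 0.0662
d₁ = 0.0662 / 0.1551 = 0.4265 → 0.43
d₂ = d₁ − σ√T = 0.4265 − 0.1551 = 0.2714 → 0.27
Risk-neutral Pr[S_T < K] = N(−d₂) = N(-0.27) = 0.3936

0.3936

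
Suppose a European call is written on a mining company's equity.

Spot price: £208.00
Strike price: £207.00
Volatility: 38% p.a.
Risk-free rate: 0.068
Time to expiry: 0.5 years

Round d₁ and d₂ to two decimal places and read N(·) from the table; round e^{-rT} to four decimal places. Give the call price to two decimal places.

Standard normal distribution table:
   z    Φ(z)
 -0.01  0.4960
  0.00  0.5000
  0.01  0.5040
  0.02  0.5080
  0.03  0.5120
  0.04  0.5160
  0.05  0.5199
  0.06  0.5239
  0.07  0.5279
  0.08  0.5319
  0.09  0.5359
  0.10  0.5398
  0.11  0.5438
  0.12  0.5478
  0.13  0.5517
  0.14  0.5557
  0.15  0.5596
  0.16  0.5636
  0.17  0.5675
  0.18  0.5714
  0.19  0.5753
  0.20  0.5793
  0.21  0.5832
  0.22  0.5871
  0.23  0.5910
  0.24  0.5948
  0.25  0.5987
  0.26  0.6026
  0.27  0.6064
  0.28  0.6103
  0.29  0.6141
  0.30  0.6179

£26.10

σ√T = 0.38 × 0.7071 = 0.2687
d₁ = [ln(208/207) + (0.068 + 0.38²/2)·0.5] / 0.2687 = [0.0048 + 0.0701] / 0.2687 = 0.2788 → 0.28
d₂ = d₁ − σ√T = 0.2788 − 0.2687 = 0.0101 → 0.01
exp(−rT) = exp(−0.068·0.5) = 0.9666
N(d₁) = N(0.28) = 0.6103;  N(d₂) = N(0.01) = 0.5040
C = 208·0.6103 − 207·0.9666·0.5040 = 126.9424 − 100.8434 = 26.0990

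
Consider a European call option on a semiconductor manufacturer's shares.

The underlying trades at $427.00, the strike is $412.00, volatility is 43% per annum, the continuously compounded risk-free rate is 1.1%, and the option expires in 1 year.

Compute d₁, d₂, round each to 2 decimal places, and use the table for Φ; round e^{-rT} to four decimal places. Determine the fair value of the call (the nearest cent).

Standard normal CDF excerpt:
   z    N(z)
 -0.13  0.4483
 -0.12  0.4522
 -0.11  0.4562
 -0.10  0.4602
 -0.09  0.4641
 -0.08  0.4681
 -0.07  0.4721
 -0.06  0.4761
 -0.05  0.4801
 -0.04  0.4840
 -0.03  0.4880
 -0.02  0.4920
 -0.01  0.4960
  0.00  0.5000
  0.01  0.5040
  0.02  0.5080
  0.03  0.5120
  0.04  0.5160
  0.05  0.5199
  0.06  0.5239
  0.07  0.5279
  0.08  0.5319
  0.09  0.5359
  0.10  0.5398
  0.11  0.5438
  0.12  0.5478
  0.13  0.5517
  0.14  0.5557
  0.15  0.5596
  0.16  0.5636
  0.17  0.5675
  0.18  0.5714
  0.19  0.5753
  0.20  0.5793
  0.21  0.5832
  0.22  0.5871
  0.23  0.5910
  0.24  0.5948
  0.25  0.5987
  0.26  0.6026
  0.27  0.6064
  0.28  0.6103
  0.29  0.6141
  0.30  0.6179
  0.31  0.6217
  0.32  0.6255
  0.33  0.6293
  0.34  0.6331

$81.18

σ√T = 0.43·√1 = 0.4300
d₁ = [ln(427/412) + (0.011 + ½·0.43²)·1] / (σ√T) = (0.0358 + 0.1034) / 0.4300 = 0.3237 which rounds to 0.32
d₂ = 0.3237 − 0.4300 = -0.1063 which rounds to -0.11
exp(−rT) = exp(−0.011·1) = 0.9891
N(d₁) = N(0.32) = 0.6255;  N(d₂) = N(-0.11) = 0.4562
C = 427·0.6255 − 412·0.9891·0.4562 = 267.0885 − 185.9057 = 81.1828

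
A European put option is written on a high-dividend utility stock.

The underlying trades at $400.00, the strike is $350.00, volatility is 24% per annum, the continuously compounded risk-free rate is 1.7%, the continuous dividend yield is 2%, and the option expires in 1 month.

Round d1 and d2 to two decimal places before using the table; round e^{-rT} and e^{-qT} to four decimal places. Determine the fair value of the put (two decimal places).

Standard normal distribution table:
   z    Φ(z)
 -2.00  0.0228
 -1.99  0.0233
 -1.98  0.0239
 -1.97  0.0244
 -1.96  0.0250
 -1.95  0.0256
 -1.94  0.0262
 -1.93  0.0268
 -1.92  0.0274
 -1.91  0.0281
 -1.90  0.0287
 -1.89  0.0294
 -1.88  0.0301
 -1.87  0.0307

σ√T = 0.24 × 0.2887 = 0.0693
ln(S/K) + (r − q + σ²/2)T = ln(400/350) + (0.017 − 0.02 + 0.24²/2)·0.08333 = 0.1335 + 0.0022 = 0.1357
d₁ = 0.1357 / 0.0693 = 1.9584 ≈ 1.96
d₂ = d₁ − σ√T = 1.9584 − 0.0693 = 1.8891 ≈ 1.89
e^(−qT) = e^(−0.02·0.08333) = 0.9983;  e^(−rT) = e^(−0.017·0.08333) = 0.9986
N(−d₂) = N(-1.89) = 0.0294;  N(−d₁) = N(-1.96) = 0.0250
P = 350·0.9986·0.0294 − 400·0.9983·0.0250 = 10.2756 − 9.9830 = 0.2926

$0.29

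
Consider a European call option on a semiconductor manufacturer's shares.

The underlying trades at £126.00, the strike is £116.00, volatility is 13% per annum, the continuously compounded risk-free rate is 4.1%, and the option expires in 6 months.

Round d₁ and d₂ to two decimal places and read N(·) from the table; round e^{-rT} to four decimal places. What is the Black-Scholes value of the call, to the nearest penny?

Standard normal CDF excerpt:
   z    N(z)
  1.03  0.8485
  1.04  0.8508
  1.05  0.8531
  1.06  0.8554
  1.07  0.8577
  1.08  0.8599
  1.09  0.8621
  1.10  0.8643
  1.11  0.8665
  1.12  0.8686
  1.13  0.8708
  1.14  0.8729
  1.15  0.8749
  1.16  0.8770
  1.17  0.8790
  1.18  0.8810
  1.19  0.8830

T = 0.5;  σ√T = 0.0919
ln(S/K) + (r + σ²/2)T = ln(126/116) + (0.041 + 0.13²/2)·0.5 = 0.0827 + 0.0247 = 0.1074
d₁ = 0.1074 / 0.0919 = 1.1685 which rounds to 1.17
d₂ = d₁ − σ√T = 1.1685 − 0.0919 = 1.0766 which rounds to 1.08
exp(−rT) = exp(−0.041·0.5) = 0.9797
C = 126·N(1.17) − 116·0.9797·N(1.08) = 126·0.8790 − 116·0.9797·0.8599 = 110.7540 − 97.7235 = 13.0305

£13.03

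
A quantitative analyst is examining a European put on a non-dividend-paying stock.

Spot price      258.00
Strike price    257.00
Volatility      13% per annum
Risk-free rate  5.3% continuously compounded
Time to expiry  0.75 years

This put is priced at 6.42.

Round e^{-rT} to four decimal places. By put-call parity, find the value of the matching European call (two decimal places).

17.44

exp(−rT) = exp(−0.053·0.75) = 0.9610
Put-call parity: C − P = S − K·e^(−rT) = 258 − 257·0.9610 = 258 − 246.9770 = 11.0230
C = P + (C − P) = 6.42 + (11.0230) = 17.4430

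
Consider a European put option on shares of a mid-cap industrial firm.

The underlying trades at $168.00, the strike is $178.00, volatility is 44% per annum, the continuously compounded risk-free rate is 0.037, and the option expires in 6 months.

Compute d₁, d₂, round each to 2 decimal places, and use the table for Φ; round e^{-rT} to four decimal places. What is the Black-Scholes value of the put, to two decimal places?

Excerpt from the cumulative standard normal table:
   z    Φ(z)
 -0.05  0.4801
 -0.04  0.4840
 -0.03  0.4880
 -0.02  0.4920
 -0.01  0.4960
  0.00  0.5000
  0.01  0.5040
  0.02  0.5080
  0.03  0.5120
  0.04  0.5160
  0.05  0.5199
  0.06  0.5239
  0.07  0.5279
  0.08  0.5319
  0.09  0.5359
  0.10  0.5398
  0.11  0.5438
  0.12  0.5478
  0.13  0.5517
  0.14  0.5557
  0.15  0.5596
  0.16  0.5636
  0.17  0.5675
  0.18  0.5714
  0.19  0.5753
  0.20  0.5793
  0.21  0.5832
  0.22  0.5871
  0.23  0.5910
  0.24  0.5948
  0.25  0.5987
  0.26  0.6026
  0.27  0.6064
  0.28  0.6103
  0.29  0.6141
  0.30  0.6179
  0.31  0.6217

σ√T = 0.44·√0.5 = 0.3111
d₁ = [ln(168/178) + (0.037 + 0.44²/2)·0.5] / 0.3111 = [-0.0578 + 0.0669] / 0.3111 = 0.0292 ⇒ 0.03
d₂ = d₁ − σ√T = 0.0292 − 0.3111 = -0.2819 ⇒ -0.28
e^(−rT) = e^(−0.037·0.5) = 0.9817
N(−d₂) = N(0.28) = 0.6103;  N(−d₁) = N(-0.03) = 0.4880
P = 178·0.9817·0.6103 − 168·0.4880 = 106.6454 − 81.9840 = 24.6614

$24.66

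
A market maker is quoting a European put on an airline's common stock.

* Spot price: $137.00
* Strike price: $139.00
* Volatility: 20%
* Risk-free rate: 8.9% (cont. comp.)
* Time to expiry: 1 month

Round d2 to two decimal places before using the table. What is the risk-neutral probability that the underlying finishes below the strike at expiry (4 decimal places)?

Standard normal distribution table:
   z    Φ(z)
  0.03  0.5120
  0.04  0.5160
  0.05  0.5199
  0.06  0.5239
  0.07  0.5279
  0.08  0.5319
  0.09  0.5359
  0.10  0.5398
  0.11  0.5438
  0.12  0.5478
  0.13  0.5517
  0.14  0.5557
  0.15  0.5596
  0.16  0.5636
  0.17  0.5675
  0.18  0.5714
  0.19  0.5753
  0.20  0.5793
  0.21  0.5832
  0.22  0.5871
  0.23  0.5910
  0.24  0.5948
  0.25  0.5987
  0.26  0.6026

0.5596

T = 0.08333;  σ√T = 0.0577
d₁ = [ln(137/139) + (0.089 + ½·0.2²)·0.08333] / (σ√T) = (-0.0145 + 0.0091) / 0.0577 = -0.0937 ≈ -0.09
d₂ = -0.0937 − 0.0577 = -0.1514 ≈ -0.15
Pr(exercise) under Q = N(−d₂) = N(0.15) = 0.5596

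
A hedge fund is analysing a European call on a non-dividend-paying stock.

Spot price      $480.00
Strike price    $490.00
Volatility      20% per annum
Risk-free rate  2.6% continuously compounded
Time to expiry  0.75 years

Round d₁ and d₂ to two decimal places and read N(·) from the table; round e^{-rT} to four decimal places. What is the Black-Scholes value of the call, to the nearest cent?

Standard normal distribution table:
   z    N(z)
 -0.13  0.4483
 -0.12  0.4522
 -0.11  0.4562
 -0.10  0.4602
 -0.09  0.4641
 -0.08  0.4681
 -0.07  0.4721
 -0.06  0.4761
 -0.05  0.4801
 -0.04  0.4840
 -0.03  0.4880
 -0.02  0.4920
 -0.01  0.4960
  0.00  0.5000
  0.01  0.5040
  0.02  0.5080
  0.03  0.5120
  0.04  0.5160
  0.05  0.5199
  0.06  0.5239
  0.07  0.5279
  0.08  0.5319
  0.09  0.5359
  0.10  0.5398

T = 0.75;  σ√T = 0.1732
d₁ = [ln(480/490) + (0.026 + 0.2²/2)·0.75] / 0.1732 = [-0.0206 + 0.0345] / 0.1732 = 0.0801 ⇒ 0.08
d₂ = d₁ − σ√T = 0.0801 − 0.1732 = -0.0931 ⇒ -0.09
e^(−rT) = e^(−0.026·0.75) = 0.9807
N(d₁) = N(0.08) = 0.5319;  N(d₂) = N(-0.09) = 0.4641
C = 480·0.5319 − 490·0.9807·0.4641 = 255.3120 − 223.0200 = 32.2920

$32.29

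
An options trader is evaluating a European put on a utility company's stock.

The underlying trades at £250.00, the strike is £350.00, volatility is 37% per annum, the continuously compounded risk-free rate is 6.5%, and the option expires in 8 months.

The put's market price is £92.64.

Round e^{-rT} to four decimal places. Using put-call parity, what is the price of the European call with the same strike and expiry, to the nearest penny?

£7.48

e^(−rT) = e^(−0.065·0.6667) = 0.9576
Put-call parity: C − P = S − K·e^(−rT) = 250 − 350·0.9576 = 250 − 335.1600 = -85.1600
C = P + (C − P) = 92.64 + (-85.1600) = 7.4800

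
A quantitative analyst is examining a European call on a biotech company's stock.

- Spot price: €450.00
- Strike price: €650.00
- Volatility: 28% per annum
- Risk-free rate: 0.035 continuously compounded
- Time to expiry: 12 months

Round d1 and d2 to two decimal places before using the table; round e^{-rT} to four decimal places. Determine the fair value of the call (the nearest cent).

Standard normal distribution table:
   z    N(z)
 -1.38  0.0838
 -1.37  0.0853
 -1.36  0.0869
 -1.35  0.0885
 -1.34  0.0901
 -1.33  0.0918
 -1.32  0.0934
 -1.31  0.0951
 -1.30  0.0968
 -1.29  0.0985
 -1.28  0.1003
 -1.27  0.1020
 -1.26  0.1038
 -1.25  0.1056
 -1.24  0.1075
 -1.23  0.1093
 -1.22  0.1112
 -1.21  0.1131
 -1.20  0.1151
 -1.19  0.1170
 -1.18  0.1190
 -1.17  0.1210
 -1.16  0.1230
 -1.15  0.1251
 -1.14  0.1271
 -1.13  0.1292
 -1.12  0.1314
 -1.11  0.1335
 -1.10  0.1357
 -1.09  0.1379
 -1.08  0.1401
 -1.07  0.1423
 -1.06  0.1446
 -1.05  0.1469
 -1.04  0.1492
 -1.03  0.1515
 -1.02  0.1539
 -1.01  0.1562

T = 1;  σ√T = 0.2800
d₁ = [ln(450/650) + (0.035 + 0.28²/2)·1] / 0.2800 = [-0.3677 + 0.0742] / 0.2800 = -1.0483 which rounds to -1.05
d₂ = d₁ − σ√T = -1.0483 − 0.2800 = -1.3283 which rounds to -1.33
exp(−rT) = exp(−0.035·1) = 0.9656
C = 450·N(-1.05) − 650·0.9656·N(-1.33) = 450·0.1469 − 650·0.9656·0.0918 = 66.1050 − 57.6174 = 8.4876

€8.49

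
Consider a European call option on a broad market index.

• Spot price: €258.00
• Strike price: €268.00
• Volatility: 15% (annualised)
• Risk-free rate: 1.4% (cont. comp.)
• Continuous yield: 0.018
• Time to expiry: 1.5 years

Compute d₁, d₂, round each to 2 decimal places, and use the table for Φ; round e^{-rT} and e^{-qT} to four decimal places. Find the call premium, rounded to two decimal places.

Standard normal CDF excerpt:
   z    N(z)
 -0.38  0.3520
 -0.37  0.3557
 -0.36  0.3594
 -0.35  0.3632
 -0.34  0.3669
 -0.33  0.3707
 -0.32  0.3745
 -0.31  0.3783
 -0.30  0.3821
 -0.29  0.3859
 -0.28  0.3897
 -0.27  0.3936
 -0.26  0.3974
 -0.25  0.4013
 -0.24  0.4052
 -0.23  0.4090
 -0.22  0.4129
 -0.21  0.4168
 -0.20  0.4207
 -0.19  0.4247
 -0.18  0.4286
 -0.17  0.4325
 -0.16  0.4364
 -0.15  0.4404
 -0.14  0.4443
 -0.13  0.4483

€13.32

σ√T = 0.15·√1.5 = 0.1837
d₁ = [ln(258/268) + (0.014 − 0.018 + ½·0.15²)·1.5] / (σ√T) = (-0.0380 + 0.0109) / 0.1837 = -0.1478 which rounds to -0.15
d₂ = -0.1478 − 0.1837 = -0.3315 which rounds to -0.33
exp(−qT) = exp(−0.018·1.5) = 0.9734;  exp(−rT) = exp(−0.014·1.5) = 0.9792
C = 258·0.9734·N(-0.15) − 268·0.9792·N(-0.33) = 258·0.9734·0.4404 − 268·0.9792·0.3707 = 110.6008 − 97.2812 = 13.3197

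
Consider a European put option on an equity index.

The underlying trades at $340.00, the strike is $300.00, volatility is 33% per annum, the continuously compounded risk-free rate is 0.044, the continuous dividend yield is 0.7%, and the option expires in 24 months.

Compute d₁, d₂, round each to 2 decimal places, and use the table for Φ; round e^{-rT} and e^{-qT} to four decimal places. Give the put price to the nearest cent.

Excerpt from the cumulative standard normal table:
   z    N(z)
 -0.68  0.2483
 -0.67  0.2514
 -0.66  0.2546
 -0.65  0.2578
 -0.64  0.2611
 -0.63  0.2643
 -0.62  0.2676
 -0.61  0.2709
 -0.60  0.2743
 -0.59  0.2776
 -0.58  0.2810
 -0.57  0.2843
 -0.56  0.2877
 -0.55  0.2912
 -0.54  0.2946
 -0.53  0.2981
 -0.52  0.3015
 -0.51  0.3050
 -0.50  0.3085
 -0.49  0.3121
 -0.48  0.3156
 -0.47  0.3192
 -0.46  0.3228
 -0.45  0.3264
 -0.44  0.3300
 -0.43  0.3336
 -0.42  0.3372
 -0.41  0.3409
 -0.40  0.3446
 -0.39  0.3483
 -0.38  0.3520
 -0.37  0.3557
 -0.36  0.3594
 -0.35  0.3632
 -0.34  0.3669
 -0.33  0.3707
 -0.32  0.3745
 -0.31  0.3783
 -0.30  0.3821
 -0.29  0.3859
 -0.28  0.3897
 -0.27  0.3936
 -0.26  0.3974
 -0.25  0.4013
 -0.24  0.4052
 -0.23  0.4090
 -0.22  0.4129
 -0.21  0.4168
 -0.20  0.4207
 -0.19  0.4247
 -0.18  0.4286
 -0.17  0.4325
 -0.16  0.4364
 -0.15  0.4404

σ√T = 0.33 × 1.4142 = 0.4667
d₁ = [ln(340/300) + (0.044 − 0.007 + 0.33²/2)·2] / 0.4667 = [0.1252 + 0.1829] / 0.4667 = 0.6601 ≈ 0.66
d₂ = d₁ − σ√T = 0.6601 − 0.4667 = 0.1934 ≈ 0.19
e^(−qT) = e^(−0.007·2) = 0.9861;  e^(−rT) = e^(−0.044·2) = 0.9158
P = 300·0.9158·N(-0.19) − 340·0.9861·N(-0.66) = 300·0.9158·0.4247 − 340·0.9861·0.2546 = 116.6821 − 85.3608 = 31.3213

$31.32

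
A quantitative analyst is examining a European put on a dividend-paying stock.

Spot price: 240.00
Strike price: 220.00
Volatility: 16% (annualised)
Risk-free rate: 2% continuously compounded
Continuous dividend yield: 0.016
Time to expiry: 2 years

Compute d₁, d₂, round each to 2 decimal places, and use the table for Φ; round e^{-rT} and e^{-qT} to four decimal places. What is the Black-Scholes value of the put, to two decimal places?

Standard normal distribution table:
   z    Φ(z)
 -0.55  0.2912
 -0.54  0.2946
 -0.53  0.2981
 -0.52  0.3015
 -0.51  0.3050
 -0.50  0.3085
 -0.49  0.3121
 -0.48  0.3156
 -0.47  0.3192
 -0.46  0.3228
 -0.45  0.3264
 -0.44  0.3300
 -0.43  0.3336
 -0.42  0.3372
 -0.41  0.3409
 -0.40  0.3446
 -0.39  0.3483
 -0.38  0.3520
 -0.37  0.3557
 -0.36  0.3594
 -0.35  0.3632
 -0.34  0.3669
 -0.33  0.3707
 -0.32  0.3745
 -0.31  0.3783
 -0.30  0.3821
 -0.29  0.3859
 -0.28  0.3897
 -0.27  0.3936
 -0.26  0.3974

10.67

T = 2;  σ√T = 0.2263
d₁ = [ln(240/220) + (0.02 − 0.016 + 0.16²/2)·2] / 0.2263 = [0.0870 + 0.0336] / 0.2263 = 0.5330 ≈ 0.53
d₂ = d₁ − σ√T = 0.5330 − 0.2263 = 0.3068 ≈ 0.31
exp(−qT) = exp(−0.016·2) = 0.9685;  exp(−rT) = exp(−0.02·2) = 0.9608
N(−d₂) = N(-0.31) = 0.3783;  N(−d₁) = N(-0.53) = 0.2981
P = 220·0.9608·0.3783 − 240·0.9685·0.2981 = 79.9635 − 69.2904 = 10.6732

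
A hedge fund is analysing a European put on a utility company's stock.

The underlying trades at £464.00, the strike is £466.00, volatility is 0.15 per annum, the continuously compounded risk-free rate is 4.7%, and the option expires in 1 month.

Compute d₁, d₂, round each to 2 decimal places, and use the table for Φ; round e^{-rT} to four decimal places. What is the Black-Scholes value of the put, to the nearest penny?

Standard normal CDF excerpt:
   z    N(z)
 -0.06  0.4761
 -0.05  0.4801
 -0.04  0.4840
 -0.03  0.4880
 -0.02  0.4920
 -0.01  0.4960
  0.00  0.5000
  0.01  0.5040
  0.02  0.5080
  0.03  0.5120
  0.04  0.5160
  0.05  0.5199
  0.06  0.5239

£7.52

σ√T = 0.15 × 0.2887 = 0.0433
d₁ = [ln(464/466) + (0.047 + 0.15²/2)·0.08333] / 0.0433 = [-0.0043 + 0.0049] / 0.0433 = 0.0128 ≈ 0.01
d₂ = d₁ − σ√T = 0.0128 − 0.0433 = -0.0305 ≈ -0.03
exp(−rT) = exp(−0.047·0.08333) = 0.9961
N(−d₂) = N(0.03) = 0.5120;  N(−d₁) = N(-0.01) = 0.4960
P = 466·0.9961·0.5120 − 464·0.4960 = 237.6615 − 230.1440 = 7.5175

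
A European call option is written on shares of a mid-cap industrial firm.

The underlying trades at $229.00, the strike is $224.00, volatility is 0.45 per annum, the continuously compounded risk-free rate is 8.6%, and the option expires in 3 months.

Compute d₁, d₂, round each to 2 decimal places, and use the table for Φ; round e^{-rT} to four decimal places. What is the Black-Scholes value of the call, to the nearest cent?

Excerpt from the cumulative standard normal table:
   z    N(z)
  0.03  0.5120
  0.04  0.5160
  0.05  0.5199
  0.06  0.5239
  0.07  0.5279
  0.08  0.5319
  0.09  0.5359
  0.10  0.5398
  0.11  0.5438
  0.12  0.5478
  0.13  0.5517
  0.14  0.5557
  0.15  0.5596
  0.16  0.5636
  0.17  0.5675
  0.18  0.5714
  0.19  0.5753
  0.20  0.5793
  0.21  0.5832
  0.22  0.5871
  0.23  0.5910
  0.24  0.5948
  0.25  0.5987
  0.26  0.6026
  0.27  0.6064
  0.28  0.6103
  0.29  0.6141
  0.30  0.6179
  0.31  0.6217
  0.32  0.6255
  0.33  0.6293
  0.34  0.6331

σ√T = 0.45 × 0.5000 = 0.2250
ln(S/K) + (r + σ²/2)T = ln(229/224) + (0.086 + 0.45²/2)·0.25 = 0.0221 + 0.0468 = 0.0689
d₁ = 0.0689 / 0.2250 = 0.3062 which rounds to 0.31
d₂ = d₁ − σ√T = 0.3062 − 0.2250 = 0.0812 which rounds to 0.08
e^(−rT) = e^(−0.086·0.25) = 0.9787
N(d₁) = N(0.31) = 0.6217;  N(d₂) = N(0.08) = 0.5319
C = 229·0.6217 − 224·0.9787·0.5319 = 142.3693 − 116.6078 = 25.7615

$25.76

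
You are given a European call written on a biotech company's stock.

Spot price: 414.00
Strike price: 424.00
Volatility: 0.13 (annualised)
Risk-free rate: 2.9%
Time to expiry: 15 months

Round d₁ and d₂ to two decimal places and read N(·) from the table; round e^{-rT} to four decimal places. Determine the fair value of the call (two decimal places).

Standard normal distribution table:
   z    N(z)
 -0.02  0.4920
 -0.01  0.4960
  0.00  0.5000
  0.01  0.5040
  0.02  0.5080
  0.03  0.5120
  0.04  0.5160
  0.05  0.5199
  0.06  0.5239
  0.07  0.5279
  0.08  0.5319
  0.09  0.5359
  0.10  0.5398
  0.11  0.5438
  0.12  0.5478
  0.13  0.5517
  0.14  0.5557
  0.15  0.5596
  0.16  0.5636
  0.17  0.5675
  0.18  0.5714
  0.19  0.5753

27.24

T = 1.25;  σ√T = 0.1453
d₁ = [ln(414/424) + (0.029 + 0.13²/2)·1.25] / 0.1453 = [-0.0239 + 0.0468] / 0.1453 = 0.1579 ≈ 0.16
d₂ = d₁ − σ√T = 0.1579 − 0.1453 = 0.0125 ≈ 0.01
e^(−rT) = e^(−0.029·1.25) = 0.9644
N(d₁) = N(0.16) = 0.5636;  N(d₂) = N(0.01) = 0.5040
C = 414·0.5636 − 424·0.9644·0.5040 = 233.3304 − 206.0884 = 27.2420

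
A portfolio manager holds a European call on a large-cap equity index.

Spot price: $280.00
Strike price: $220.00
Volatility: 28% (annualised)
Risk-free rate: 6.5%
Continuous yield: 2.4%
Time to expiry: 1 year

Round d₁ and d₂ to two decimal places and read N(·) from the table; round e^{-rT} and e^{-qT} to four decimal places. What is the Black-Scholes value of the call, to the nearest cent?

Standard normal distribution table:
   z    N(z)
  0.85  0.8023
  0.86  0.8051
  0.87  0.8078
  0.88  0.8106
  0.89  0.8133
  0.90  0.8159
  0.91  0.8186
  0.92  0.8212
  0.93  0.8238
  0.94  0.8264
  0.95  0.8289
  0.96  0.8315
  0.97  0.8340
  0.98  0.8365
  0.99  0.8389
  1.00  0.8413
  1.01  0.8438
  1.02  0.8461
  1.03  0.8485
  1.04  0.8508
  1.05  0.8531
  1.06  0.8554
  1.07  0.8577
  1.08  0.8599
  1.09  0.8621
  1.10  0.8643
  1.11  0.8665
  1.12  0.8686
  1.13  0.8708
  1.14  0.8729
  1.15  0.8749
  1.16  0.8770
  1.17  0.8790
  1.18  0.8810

$72.63

T = 1;  σ√T = 0.2800
d₁ = [ln(280/220) + (0.065 − 0.024 + 0.28²/2)·1] / 0.2800 = [0.2412 + 0.0802] / 0.2800 = 1.1477 which rounds to 1.15
d₂ = d₁ − σ√T = 1.1477 − 0.2800 = 0.8677 which rounds to 0.87
e^(−qT) = e^(−0.024·1) = 0.9763;  e^(−rT) = e^(−0.065·1) = 0.9371
C = 280·0.9763·N(1.15) − 220·0.9371·N(0.87) = 280·0.9763·0.8749 − 220·0.9371·0.8078 = 239.1662 − 166.5377 = 72.6285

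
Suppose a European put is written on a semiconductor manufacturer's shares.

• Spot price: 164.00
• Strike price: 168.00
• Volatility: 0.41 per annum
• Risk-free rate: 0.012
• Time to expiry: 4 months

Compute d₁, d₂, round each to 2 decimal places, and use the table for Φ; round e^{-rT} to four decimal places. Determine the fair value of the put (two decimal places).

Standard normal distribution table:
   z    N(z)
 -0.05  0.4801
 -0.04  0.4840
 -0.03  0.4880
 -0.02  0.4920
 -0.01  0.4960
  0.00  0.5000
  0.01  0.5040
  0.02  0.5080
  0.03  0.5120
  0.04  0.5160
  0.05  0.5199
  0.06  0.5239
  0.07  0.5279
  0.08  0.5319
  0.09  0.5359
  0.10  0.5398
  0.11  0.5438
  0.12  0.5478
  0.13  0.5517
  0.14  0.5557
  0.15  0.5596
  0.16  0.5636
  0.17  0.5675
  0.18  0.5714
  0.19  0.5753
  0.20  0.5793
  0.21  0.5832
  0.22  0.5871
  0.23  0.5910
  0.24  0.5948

16.90

T = 0.3333;  σ√T = 0.2367
d₁ = [ln(164/168) + (0.012 + 0.41²/2)·0.3333] / 0.2367 = [-0.0241 + 0.0320] / 0.2367 = 0.0335 ⇒ 0.03
d₂ = d₁ − σ√T = 0.0335 − 0.2367 = -0.2033 ⇒ -0.20
e^(−rT) = e^(−0.012·0.3333) = 0.9960
N(−d₂) = N(0.20) = 0.5793;  N(−d₁) = N(-0.03) = 0.4880
P = 168·0.9960·0.5793 − 164·0.4880 = 96.9331 − 80.0320 = 16.9011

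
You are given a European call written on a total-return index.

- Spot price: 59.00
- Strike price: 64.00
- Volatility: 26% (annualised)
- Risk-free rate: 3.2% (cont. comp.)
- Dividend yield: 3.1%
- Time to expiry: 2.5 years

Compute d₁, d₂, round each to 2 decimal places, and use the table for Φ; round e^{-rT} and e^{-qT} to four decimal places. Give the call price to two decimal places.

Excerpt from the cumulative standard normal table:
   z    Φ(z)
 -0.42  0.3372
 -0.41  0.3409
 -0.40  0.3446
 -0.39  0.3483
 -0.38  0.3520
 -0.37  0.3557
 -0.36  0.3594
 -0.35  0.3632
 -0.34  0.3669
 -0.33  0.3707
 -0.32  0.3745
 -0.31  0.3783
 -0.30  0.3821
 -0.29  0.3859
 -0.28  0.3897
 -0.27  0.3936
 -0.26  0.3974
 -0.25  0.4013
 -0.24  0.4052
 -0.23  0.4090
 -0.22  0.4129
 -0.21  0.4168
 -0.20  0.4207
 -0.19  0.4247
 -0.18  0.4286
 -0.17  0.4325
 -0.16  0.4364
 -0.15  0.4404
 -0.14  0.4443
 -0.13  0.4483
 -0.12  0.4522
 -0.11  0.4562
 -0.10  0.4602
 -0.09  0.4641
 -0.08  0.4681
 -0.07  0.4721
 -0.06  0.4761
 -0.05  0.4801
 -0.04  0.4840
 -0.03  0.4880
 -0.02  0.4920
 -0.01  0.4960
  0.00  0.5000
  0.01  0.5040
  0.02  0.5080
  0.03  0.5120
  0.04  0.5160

σ√T = 0.26·√2.5 = 0.4111
d₁ = [ln(59/64) + (0.032 − 0.031 + ½·0.26²)·2.5] / (σ√T) = (-0.0813 + 0.0870) / 0.4111 = 0.0138 ⇒ 0.01
d₂ = 0.0138 − 0.4111 = -0.3973 ⇒ -0.40
e^(−qT) = e^(−0.031·2.5) = 0.9254;  e^(−rT) = e^(−0.032·2.5) = 0.9231
C = 59·0.9254·N(0.01) − 64·0.9231·N(-0.40) = 59·0.9254·0.5040 − 64·0.9231·0.3446 = 27.5177 − 20.3584 = 7.1593

7.16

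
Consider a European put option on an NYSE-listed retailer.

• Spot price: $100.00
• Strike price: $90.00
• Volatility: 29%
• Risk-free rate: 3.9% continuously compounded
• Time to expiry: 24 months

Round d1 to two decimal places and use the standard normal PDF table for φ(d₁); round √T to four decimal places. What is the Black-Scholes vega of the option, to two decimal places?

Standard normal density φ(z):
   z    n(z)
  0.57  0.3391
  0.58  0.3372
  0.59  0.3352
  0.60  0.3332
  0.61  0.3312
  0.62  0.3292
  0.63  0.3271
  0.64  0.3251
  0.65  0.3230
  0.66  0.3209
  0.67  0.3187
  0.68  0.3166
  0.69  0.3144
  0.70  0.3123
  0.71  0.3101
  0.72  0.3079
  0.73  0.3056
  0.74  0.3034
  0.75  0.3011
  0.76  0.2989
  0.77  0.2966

σ√T = 0.29 × 1.4142 = 0.4101
d₁ = [ln(100/90) + (0.039 + 0.29²/2)·2] / 0.4101 = [0.1054 + 0.1621] / 0.4101 = 0.6521 ≈ 0.65
√T = √2 = 1.4142
φ(d₁) = φ(0.65) = 0.3230
vega = S·φ(d₁)·√T = 100·0.3230·1.4142 = 45.6787

45.68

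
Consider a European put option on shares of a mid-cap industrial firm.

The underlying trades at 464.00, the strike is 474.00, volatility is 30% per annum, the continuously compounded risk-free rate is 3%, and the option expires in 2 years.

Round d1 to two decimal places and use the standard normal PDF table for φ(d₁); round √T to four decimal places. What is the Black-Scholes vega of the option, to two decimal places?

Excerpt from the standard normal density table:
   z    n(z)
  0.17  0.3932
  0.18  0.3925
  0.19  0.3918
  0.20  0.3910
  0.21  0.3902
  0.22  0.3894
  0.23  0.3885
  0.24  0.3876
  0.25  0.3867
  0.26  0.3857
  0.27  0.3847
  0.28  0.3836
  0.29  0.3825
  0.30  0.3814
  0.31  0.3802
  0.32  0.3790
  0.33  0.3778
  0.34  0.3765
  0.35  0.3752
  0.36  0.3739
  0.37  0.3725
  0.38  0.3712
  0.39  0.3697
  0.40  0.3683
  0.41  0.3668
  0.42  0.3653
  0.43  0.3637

250.27

σ√T = 0.3 × 1.4142 = 0.4243
d₁ = [ln(464/474) + (0.03 + 0.3²/2)·2] / 0.4243 = [-0.0213 + 0.1500] / 0.4243 = 0.3033 which rounds to 0.30
√T = √2 = 1.4142
φ(d₁) = φ(0.30) = 0.3814
vega = S·φ(d₁)·√T = 464·0.3814·1.4142 = 250.2704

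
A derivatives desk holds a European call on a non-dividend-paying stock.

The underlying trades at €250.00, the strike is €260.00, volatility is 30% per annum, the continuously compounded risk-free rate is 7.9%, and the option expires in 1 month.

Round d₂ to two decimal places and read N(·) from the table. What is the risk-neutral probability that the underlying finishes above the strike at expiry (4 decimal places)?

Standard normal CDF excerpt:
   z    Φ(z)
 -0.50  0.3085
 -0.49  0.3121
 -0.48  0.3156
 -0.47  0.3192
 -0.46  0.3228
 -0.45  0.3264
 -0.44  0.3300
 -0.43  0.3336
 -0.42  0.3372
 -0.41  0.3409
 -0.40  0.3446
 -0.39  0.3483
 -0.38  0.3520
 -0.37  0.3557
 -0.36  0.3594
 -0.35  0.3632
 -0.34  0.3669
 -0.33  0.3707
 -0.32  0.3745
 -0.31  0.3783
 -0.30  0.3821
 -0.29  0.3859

σ√T = 0.3·√0.08333 = 0.0866
d₁ = [ln(250/260) + (0.079 + 0.3²/2)·0.08333] / 0.0866 = [-0.0392 + 0.0103] / 0.0866 = -0.3336 ≈ -0.33
d₂ = d₁ − σ√T = -0.3336 − 0.0866 = -0.4202 ≈ -0.42
Risk-neutral Pr[S_T > K] = N(d₂) = N(-0.42) = 0.3372

0.3372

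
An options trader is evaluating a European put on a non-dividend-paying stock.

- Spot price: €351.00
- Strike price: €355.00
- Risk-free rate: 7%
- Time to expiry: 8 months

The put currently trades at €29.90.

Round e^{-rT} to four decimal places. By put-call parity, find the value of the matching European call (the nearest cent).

exp(−rT) = exp(−0.07·0.6667) = 0.9544
Put-call parity: C − P = S − K·e^(−rT) = 351 − 355·0.9544 = 351 − 338.8120 = 12.1880
C = P + (C − P) = 29.90 + (12.1880) = 42.0880

€42.09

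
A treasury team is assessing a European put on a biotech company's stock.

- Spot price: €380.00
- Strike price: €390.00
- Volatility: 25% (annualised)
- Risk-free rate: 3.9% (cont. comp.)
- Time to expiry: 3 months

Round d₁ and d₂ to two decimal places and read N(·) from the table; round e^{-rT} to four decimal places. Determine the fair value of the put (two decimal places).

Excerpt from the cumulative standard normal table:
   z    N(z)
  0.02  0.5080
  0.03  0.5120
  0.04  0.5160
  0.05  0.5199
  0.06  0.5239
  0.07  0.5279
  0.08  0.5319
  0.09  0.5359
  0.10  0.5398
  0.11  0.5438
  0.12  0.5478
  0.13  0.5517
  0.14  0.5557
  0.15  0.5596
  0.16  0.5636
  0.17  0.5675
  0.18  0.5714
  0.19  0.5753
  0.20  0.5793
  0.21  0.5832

€21.59

T = 0.25;  σ√T = 0.1250
d₁ = [ln(380/390) + (0.039 + 0.25²/2)·0.25] / 0.1250 = [-0.0260 + 0.0176] / 0.1250 = -0.0673 → -0.07
d₂ = d₁ − σ√T = -0.0673 − 0.1250 = -0.1923 → -0.19
exp(−rT) = exp(−0.039·0.25) = 0.9903
N(−d₂) = N(0.19) = 0.5753;  N(−d₁) = N(0.07) = 0.5279
P = 390·0.9903·0.5753 − 380·0.5279 = 222.1906 − 200.6020 = 21.5886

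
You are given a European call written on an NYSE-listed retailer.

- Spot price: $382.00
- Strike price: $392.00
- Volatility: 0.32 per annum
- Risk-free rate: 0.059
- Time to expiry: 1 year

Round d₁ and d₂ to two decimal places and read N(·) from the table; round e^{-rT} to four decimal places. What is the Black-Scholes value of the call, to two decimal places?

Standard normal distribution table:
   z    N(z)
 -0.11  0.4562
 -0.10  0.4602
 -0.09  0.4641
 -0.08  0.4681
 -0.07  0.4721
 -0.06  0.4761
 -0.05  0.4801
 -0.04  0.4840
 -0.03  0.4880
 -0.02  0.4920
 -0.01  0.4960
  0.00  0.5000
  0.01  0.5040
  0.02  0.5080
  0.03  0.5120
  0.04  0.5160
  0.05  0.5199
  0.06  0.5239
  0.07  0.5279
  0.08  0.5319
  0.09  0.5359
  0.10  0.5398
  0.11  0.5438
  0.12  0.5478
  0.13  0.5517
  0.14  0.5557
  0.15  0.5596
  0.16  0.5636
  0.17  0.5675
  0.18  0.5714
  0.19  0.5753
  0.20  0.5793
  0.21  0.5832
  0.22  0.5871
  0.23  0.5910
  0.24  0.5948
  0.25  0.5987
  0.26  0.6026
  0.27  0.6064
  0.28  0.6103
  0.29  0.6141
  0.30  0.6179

$54.26

T = 1;  σ√T = 0.3200
d₁ = [ln(382/392) + (0.059 + ½·0.32²)·1] / (σ√T) = (-0.0258 + 0.1102) / 0.3200 = 0.2636 → 0.26
d₂ = 0.2636 − 0.3200 = -0.0564 → -0.06
exp(−rT) = exp(−0.059·1) = 0.9427
C = 382·N(0.26) − 392·0.9427·N(-0.06) = 382·0.6026 − 392·0.9427·0.4761 = 230.1932 − 175.9372 = 54.2560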